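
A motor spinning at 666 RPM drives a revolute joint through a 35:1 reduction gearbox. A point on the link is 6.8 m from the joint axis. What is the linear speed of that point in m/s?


omega_motor = 666 * 2*pi/60 = 69.7434 rad/s
omega_joint = omega_motor / 35 = 1.9927 rad/s
v = omega_joint * r = 1.9927 * 6.8
= 13.5501 m/s


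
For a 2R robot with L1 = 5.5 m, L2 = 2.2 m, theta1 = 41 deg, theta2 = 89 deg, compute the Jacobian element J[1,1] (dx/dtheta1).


J[1,1] = -L1*sin(t1) - L2*sin(t1+t2)
= -5.5*sin(41) - 2.2*sin(130)
= -5.2936


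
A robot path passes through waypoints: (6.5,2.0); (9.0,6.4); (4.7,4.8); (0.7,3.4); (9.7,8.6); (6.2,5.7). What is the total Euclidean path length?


Segment lengths:
  seg1 = sqrt((2.5)^2 + (4.4)^2) = 5.0606
  seg2 = sqrt((-4.3)^2 + (-1.6)^2) = 4.588
  seg3 = sqrt((-4.0)^2 + (-1.4)^2) = 4.2379
  seg4 = sqrt((9.0)^2 + (5.2)^2) = 10.3942
  seg5 = sqrt((-3.5)^2 + (-2.9)^2) = 4.5453
Total = 28.8261


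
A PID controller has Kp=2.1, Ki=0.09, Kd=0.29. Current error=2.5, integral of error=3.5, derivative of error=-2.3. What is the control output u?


u = Kp*e + Ki*int(e) + Kd*de/dt
= 2.1*2.5 + 0.09*3.5 + 0.29*(-2.3)
= 5.25 + 0.315 + -0.667
= 4.898


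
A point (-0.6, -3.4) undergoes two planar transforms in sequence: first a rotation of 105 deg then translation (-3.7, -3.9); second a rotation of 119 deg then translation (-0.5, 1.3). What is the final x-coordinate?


After transform 1:
x1 = cos(105)*-0.6 - sin(105)*-3.4 + -3.7 = -0.2606
y1 = sin(105)*-0.6 + cos(105)*-3.4 + -3.9 = -3.5996
After transform 2:
x2 = cos(119)*-0.2606 - sin(119)*-3.5996 + -0.5
= 2.7746


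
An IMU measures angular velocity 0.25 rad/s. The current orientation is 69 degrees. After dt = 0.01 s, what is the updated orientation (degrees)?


delta_theta = w * dt = 0.25 * 0.01 = 0.0025 rad
= 0.1432 deg
theta_new = 69 + 0.1432 = 69.1432 deg


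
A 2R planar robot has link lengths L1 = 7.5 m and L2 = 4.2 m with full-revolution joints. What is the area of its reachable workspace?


r_max = L1 + L2 = 11.7 m
r_min = |L1 - L2| = 3.3 m
Area = pi*(r_max^2 - r_min^2)
= pi*(136.89 - 10.89)
= pi * 126.0
= 395.8407 m^2


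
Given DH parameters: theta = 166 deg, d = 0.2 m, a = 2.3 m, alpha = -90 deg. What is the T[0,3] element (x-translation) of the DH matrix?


T[0,3] = a * cos(theta)
= 2.3 * cos(166 deg)
= 2.3 * -0.9703
= -2.2317


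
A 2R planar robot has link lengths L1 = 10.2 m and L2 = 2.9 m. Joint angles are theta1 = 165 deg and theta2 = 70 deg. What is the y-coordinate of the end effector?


Convert angles to radians: theta1 = 2.8798, theta2 = 1.2217
y = L1*sin(theta1) + L2*sin(theta1+theta2)
y = 2.64 + -2.3755
y = 0.2644


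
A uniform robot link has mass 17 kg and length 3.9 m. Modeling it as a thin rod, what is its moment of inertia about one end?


I = (1/3) * m * L^2
= (1/3) * 17 * 3.9^2
= 0.333333 * 17 * 15.21
= 86.19 kg*m^2


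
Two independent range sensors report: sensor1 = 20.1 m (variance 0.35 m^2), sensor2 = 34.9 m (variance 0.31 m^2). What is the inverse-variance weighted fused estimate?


w1 = (1/var1) / (1/var1 + 1/var2)
   = 2.8571 / (2.8571 + 3.2258) = 0.4697
w2 = 1 - w1 = 0.5303
fused = w1*s1 + w2*s2 = 9.4409 + 18.5076
= 27.9485 m


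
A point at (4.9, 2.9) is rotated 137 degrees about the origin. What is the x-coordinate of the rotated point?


x' = x*cos(theta) - y*sin(theta)
cos(137 deg) = -0.7314, sin(137 deg) = 0.682
x' = 4.9 * -0.7314 - 2.9 * 0.682
= -3.5836 - 1.9778
= -5.5614


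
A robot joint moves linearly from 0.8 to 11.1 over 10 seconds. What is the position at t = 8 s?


s = t/T = 8/10 = 0.8
p(t) = p0 + (pf-p0)*s
= 0.8 + (11.1 - 0.8) * 0.8
= 9.04


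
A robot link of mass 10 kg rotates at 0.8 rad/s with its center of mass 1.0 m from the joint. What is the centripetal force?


F = m * omega^2 * r
= 10 * 0.8^2 * 1.0
= 10 * 0.64 * 1.0
= 6.4 N


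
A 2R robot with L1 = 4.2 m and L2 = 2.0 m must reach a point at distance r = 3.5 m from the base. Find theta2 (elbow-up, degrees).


cos(theta2) = (r^2 - L1^2 - L2^2) / (2*L1*L2)
cos(theta2) = (12.25 - 17.64 - 4.0) / 16.8
cos(theta2) = -0.558929
theta2 = 123.9817 degrees


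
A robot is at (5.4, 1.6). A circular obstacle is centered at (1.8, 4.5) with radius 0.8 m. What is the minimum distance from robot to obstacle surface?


center_dist = sqrt((5.4-1.8)^2 + (1.6-4.5)^2)
= sqrt(12.96 + 8.41)
= 4.6228
min_dist = center_dist - radius = 4.6228 - 0.8 = 3.8228 m


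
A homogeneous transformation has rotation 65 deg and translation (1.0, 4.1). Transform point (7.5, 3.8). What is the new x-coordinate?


x' = cos(theta)*px - sin(theta)*py + tx
= 0.4226*7.5 - 0.9063*3.8 + 1.0
= 0.7257


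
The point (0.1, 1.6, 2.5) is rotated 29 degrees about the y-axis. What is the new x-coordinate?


Rotation about y-axis: x' = x*cos(theta) + z*sin(theta)
= 0.1 * 0.8746 + 2.5 * 0.4848
= 1.2995


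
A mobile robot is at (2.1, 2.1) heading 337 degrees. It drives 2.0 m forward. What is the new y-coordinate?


y_new = y0 + d*sin(theta)
= 2.1 + 2.0*sin(337)
= 2.1 + -0.7815
= 1.3185


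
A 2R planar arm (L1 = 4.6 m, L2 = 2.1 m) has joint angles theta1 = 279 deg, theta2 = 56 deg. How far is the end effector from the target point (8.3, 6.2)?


End effector via forward kinematics:
x = L1*cos(t1) + L2*cos(t1+t2) = 2.6228
y = L1*sin(t1) + L2*sin(t1+t2) = -5.4309
Distance to target:
d = sqrt((8.3 - 2.6228)^2 + (6.2 - -5.4309)^2)
= sqrt(32.2301 + 135.277)
= 12.9425 m


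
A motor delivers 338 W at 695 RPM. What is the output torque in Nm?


omega = 695 * 2*pi/60 = 72.7802 rad/s
tau = P / omega = 338 / 72.7802
= 4.6441 Nm


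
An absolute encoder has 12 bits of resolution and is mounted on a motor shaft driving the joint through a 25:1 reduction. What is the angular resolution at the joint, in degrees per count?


counts = 2^12 = 4096
effective counts at joint = 4096 * 25 = 102400
resolution = 360 / 102400
= 0.0035 deg/count


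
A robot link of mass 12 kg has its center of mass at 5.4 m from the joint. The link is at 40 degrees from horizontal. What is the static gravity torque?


tau = m*g*L*cos(angle)
= 12 * 9.81 * 5.4 * cos(40 deg)
= 12 * 9.81 * 5.4 * 0.766
= 486.9653 Nm


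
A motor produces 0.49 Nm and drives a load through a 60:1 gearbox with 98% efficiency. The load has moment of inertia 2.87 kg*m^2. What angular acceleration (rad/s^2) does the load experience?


tau_out = tau_motor * N * eta
= 0.49 * 60 * 0.98 = 28.812 Nm
alpha = tau_out / I = 28.812 / 2.87
= 10.039 rad/s^2


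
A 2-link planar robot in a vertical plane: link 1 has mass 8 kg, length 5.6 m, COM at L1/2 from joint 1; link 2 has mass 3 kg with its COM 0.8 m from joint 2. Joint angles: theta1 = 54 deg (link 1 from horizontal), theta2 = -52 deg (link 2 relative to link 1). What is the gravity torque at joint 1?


Horizontal distance from joint 1 to link-1 COM:
  x_c1 = (L1/2)*cos(t1) = 2.8 * 0.5878 = 1.6458 m
Horizontal distance from joint 1 to link-2 COM:
  x_c2 = L1*cos(t1) + Lc2*cos(t1+t2)
       = 5.6*0.5878 + 0.8*0.9994 = 4.0911 m
tau1 = m1*g*x_c1 + m2*g*x_c2
     = 8*9.81*1.6458 + 3*9.81*4.0911
     = 129.1623 + 120.4014
     = 249.5637 Nm


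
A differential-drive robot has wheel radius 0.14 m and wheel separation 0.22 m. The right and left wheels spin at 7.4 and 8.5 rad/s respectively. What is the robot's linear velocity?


vR = r*wR = 0.14*7.4 = 1.036 m/s
vL = r*wL = 0.14*8.5 = 1.19 m/s
v = (vR+vL)/2 = 1.113 m/s
omega = (vR-vL)/L = -0.7 rad/s
linear velocity = 1.113 m/s


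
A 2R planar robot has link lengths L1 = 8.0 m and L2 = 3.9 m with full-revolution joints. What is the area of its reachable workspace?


r_max = L1 + L2 = 11.9 m
r_min = |L1 - L2| = 4.1 m
Area = pi*(r_max^2 - r_min^2)
= pi*(141.61 - 16.81)
= pi * 124.8
= 392.0708 m^2


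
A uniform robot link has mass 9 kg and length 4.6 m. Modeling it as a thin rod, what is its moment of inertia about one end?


I = (1/3) * m * L^2
= (1/3) * 9 * 4.6^2
= 0.333333 * 9 * 21.16
= 63.48 kg*m^2


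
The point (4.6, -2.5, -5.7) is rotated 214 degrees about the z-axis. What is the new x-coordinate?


Rotation about z-axis: x' = x*cos(theta) - y*sin(theta)
= 4.6 * -0.829 - -2.5 * -0.5592
= -5.2116


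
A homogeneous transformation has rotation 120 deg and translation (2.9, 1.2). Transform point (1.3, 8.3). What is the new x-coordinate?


x' = cos(theta)*px - sin(theta)*py + tx
= -0.5*1.3 - 0.866*8.3 + 2.9
= -4.938


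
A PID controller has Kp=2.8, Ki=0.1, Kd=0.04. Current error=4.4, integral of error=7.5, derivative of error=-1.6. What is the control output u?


u = Kp*e + Ki*int(e) + Kd*de/dt
= 2.8*4.4 + 0.1*7.5 + 0.04*(-1.6)
= 12.32 + 0.75 + -0.064
= 13.006


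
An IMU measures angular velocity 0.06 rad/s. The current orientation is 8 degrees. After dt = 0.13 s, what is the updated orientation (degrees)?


delta_theta = w * dt = 0.06 * 0.13 = 0.0078 rad
= 0.4469 deg
theta_new = 8 + 0.4469 = 8.4469 deg


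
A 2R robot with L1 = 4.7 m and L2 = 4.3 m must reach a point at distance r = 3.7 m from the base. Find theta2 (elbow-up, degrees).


cos(theta2) = (r^2 - L1^2 - L2^2) / (2*L1*L2)
cos(theta2) = (13.69 - 22.09 - 18.49) / 40.42
cos(theta2) = -0.665265
theta2 = 131.7026 degrees


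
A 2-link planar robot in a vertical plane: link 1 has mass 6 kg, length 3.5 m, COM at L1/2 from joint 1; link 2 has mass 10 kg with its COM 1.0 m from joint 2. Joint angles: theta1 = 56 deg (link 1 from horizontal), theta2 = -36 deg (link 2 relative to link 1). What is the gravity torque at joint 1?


Horizontal distance from joint 1 to link-1 COM:
  x_c1 = (L1/2)*cos(t1) = 1.75 * 0.5592 = 0.9786 m
Horizontal distance from joint 1 to link-2 COM:
  x_c2 = L1*cos(t1) + Lc2*cos(t1+t2)
       = 3.5*0.5592 + 1.0*0.9397 = 2.8969 m
tau1 = m1*g*x_c1 + m2*g*x_c2
     = 6*9.81*0.9786 + 10*9.81*2.8969
     = 57.5997 + 284.1827
     = 341.7824 Nm


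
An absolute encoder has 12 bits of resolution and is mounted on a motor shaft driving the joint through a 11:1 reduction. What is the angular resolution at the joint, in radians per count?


counts = 2^12 = 4096
effective counts at joint = 4096 * 11 = 45056
resolution = 2*pi / 45056
= 1.3945e-04 rad/count


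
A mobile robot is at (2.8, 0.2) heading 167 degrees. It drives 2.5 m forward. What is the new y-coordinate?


y_new = y0 + d*sin(theta)
= 0.2 + 2.5*sin(167)
= 0.2 + 0.5624
= 0.7624


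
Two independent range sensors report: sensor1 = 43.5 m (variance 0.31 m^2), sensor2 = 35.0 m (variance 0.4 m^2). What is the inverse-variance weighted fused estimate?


w1 = (1/var1) / (1/var1 + 1/var2)
   = 3.2258 / (3.2258 + 2.5) = 0.5634
w2 = 1 - w1 = 0.4366
fused = w1*s1 + w2*s2 = 24.507 + 15.2817
= 39.7887 m


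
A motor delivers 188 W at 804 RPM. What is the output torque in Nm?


omega = 804 * 2*pi/60 = 84.1947 rad/s
tau = P / omega = 188 / 84.1947
= 2.2329 Nm


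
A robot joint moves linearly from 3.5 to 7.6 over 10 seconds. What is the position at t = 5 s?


s = t/T = 5/10 = 0.5
p(t) = p0 + (pf-p0)*s
= 3.5 + (7.6 - 3.5) * 0.5
= 5.55


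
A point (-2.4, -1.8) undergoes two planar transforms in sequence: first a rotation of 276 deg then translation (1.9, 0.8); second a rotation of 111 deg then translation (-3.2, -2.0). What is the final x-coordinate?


After transform 1:
x1 = cos(276)*-2.4 - sin(276)*-1.8 + 1.9 = -0.141
y1 = sin(276)*-2.4 + cos(276)*-1.8 + 0.8 = 2.9987
After transform 2:
x2 = cos(111)*-0.141 - sin(111)*2.9987 + -3.2
= -5.949


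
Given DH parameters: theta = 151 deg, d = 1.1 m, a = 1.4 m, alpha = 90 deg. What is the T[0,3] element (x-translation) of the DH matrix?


T[0,3] = a * cos(theta)
= 1.4 * cos(151 deg)
= 1.4 * -0.8746
= -1.2245


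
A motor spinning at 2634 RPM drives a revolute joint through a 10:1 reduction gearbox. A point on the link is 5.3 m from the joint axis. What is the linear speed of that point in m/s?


omega_motor = 2634 * 2*pi/60 = 275.8318 rad/s
omega_joint = omega_motor / 10 = 27.5832 rad/s
v = omega_joint * r = 27.5832 * 5.3
= 146.1909 m/s


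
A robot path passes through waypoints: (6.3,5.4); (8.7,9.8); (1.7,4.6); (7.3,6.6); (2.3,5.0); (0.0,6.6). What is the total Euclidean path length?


Segment lengths:
  seg1 = sqrt((2.4)^2 + (4.4)^2) = 5.012
  seg2 = sqrt((-7.0)^2 + (-5.2)^2) = 8.7201
  seg3 = sqrt((5.6)^2 + (2.0)^2) = 5.9464
  seg4 = sqrt((-5.0)^2 + (-1.6)^2) = 5.2498
  seg5 = sqrt((-2.3)^2 + (1.6)^2) = 2.8018
Total = 27.7301


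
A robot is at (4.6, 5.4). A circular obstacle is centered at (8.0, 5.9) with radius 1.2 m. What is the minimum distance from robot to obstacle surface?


center_dist = sqrt((4.6-8.0)^2 + (5.4-5.9)^2)
= sqrt(11.56 + 0.25)
= 3.4366
min_dist = center_dist - radius = 3.4366 - 1.2 = 2.2366 m


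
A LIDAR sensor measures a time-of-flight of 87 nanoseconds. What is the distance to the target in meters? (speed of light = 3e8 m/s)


tof = 87 ns = 8.7e-08 s
dist = c * tof / 2
= 3e8 * 8.7e-08 / 2
= 13.05 m


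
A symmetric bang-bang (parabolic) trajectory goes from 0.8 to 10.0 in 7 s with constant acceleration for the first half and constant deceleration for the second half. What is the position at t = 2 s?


Symmetric rest-to-rest: each phase covers (pf-p0)/2 in time T/2. 0.5*a*(T/2)^2 = (pf-p0)/2 => a = 4*(pf-p0)/T^2
a = 4*(10.0-0.8)/7^2 = 0.751
t = 2 is in the acceleration phase (t <= T/2).
p = p0 + 0.5*a*t^2 = 0.8 + 0.5*0.751*2^2
= 2.302


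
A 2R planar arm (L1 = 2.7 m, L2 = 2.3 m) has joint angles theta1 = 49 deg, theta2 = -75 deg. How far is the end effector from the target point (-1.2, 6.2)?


End effector via forward kinematics:
x = L1*cos(t1) + L2*cos(t1+t2) = 3.8386
y = L1*sin(t1) + L2*sin(t1+t2) = 1.0295
Distance to target:
d = sqrt((-1.2 - 3.8386)^2 + (6.2 - 1.0295)^2)
= sqrt(25.3873 + 26.7345)
= 7.2195 m


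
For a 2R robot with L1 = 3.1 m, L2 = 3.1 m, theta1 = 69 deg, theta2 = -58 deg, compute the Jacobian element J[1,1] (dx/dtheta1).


J[1,1] = -L1*sin(t1) - L2*sin(t1+t2)
= -3.1*sin(69) - 3.1*sin(11)
= -3.4856


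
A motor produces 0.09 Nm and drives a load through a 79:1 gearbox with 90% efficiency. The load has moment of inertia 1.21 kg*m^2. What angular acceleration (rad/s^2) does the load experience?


tau_out = tau_motor * N * eta
= 0.09 * 79 * 0.9 = 6.399 Nm
alpha = tau_out / I = 6.399 / 1.21
= 5.2884 rad/s^2


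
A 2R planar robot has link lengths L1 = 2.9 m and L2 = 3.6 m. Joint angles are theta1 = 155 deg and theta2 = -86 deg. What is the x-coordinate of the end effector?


Convert angles to radians: theta1 = 2.7053, theta2 = -1.501
x = L1*cos(theta1) + L2*cos(theta1+theta2)
x = -2.6283 + 1.2901
x = -1.3382


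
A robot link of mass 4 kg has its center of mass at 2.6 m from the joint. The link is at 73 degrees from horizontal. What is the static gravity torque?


tau = m*g*L*cos(angle)
= 4 * 9.81 * 2.6 * cos(73 deg)
= 4 * 9.81 * 2.6 * 0.2924
= 29.8289 Nm


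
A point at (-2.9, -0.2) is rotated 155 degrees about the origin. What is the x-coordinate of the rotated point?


x' = x*cos(theta) - y*sin(theta)
cos(155 deg) = -0.9063, sin(155 deg) = 0.4226
x' = -2.9 * -0.9063 - -0.2 * 0.4226
= 2.6283 - -0.0845
= 2.7128


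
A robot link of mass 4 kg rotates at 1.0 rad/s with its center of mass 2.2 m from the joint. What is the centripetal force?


F = m * omega^2 * r
= 4 * 1.0^2 * 2.2
= 4 * 1.0 * 2.2
= 8.8 N


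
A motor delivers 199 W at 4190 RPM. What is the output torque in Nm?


omega = 4190 * 2*pi/60 = 438.7758 rad/s
tau = P / omega = 199 / 438.7758
= 0.4535 Nm


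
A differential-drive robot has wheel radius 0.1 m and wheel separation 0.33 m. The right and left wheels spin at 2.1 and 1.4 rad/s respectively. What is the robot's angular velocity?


vR = r*wR = 0.1*2.1 = 0.21 m/s
vL = r*wL = 0.1*1.4 = 0.14 m/s
v = (vR+vL)/2 = 0.175 m/s
omega = (vR-vL)/L = 0.2121 rad/s
angular velocity = 0.2121 rad/s


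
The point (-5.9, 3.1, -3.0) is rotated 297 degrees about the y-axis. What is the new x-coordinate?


Rotation about y-axis: x' = x*cos(theta) + z*sin(theta)
= -5.9 * 0.454 + -3.0 * -0.891
= -0.0055


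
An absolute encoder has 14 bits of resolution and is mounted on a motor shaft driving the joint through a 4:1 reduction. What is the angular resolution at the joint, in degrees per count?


counts = 2^14 = 16384
effective counts at joint = 16384 * 4 = 65536
resolution = 360 / 65536
= 0.0055 deg/count


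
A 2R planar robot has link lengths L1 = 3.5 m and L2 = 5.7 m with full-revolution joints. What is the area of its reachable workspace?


r_max = L1 + L2 = 9.2 m
r_min = |L1 - L2| = 2.2 m
Area = pi*(r_max^2 - r_min^2)
= pi*(84.64 - 4.84)
= pi * 79.8
= 250.6991 m^2


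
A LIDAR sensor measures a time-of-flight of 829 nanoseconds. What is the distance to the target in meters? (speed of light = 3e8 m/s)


tof = 829 ns = 8.29e-07 s
dist = c * tof / 2
= 3e8 * 8.29e-07 / 2
= 124.35 m


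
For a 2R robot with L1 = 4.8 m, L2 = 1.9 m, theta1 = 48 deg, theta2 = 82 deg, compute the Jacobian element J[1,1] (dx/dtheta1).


J[1,1] = -L1*sin(t1) - L2*sin(t1+t2)
= -4.8*sin(48) - 1.9*sin(130)
= -5.0226


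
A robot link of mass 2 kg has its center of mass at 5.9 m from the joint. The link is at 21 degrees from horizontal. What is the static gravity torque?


tau = m*g*L*cos(angle)
= 2 * 9.81 * 5.9 * cos(21 deg)
= 2 * 9.81 * 5.9 * 0.9336
= 108.0694 Nm


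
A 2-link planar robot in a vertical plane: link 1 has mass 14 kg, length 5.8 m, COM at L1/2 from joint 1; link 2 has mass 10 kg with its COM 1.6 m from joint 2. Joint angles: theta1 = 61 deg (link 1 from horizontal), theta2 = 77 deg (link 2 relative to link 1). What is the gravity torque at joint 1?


Horizontal distance from joint 1 to link-1 COM:
  x_c1 = (L1/2)*cos(t1) = 2.9 * 0.4848 = 1.4059 m
Horizontal distance from joint 1 to link-2 COM:
  x_c2 = L1*cos(t1) + Lc2*cos(t1+t2)
       = 5.8*0.4848 + 1.6*-0.7431 = 1.6229 m
tau1 = m1*g*x_c1 + m2*g*x_c2
     = 14*9.81*1.4059 + 10*9.81*1.6229
     = 193.0929 + 159.203
     = 352.2959 Nm


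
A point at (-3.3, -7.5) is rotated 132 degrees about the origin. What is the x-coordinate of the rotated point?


x' = x*cos(theta) - y*sin(theta)
cos(132 deg) = -0.6691, sin(132 deg) = 0.7431
x' = -3.3 * -0.6691 - -7.5 * 0.7431
= 2.2081 - -5.5736
= 7.7817


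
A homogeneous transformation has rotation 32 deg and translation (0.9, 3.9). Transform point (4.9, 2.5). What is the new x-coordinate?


x' = cos(theta)*px - sin(theta)*py + tx
= 0.848*4.9 - 0.5299*2.5 + 0.9
= 3.7306


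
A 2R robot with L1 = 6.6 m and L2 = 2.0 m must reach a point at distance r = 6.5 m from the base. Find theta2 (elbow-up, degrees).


cos(theta2) = (r^2 - L1^2 - L2^2) / (2*L1*L2)
cos(theta2) = (42.25 - 43.56 - 4.0) / 26.4
cos(theta2) = -0.201136
theta2 = 101.6034 degrees


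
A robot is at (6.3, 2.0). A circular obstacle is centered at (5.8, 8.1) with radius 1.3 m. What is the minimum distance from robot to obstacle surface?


center_dist = sqrt((6.3-5.8)^2 + (2.0-8.1)^2)
= sqrt(0.25 + 37.21)
= 6.1205
min_dist = center_dist - radius = 6.1205 - 1.3 = 4.8205 m


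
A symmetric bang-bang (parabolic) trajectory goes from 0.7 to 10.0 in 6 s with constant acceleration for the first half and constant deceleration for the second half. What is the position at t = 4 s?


Symmetric rest-to-rest: each phase covers (pf-p0)/2 in time T/2. 0.5*a*(T/2)^2 = (pf-p0)/2 => a = 4*(pf-p0)/T^2
a = 4*(10.0-0.7)/6^2 = 1.0333
t = 4 is in the deceleration phase (t > T/2).
p = pf - 0.5*a*(T-t)^2 = 10.0 - 0.5*1.0333*2^2
= 7.9333


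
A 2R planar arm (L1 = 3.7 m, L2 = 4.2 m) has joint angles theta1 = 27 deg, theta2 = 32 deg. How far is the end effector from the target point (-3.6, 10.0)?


End effector via forward kinematics:
x = L1*cos(t1) + L2*cos(t1+t2) = 5.4599
y = L1*sin(t1) + L2*sin(t1+t2) = 5.2799
Distance to target:
d = sqrt((-3.6 - 5.4599)^2 + (10.0 - 5.2799)^2)
= sqrt(82.0815 + 22.2797)
= 10.2157 m


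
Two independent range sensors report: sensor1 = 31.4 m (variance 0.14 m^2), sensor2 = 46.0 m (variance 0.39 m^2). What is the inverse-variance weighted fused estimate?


w1 = (1/var1) / (1/var1 + 1/var2)
   = 7.1429 / (7.1429 + 2.5641) = 0.7358
w2 = 1 - w1 = 0.2642
fused = w1*s1 + w2*s2 = 23.1057 + 12.1509
= 35.2566 m


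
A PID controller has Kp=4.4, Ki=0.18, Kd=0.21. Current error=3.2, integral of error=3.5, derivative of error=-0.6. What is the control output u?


u = Kp*e + Ki*int(e) + Kd*de/dt
= 4.4*3.2 + 0.18*3.5 + 0.21*(-0.6)
= 14.08 + 0.63 + -0.126
= 14.584


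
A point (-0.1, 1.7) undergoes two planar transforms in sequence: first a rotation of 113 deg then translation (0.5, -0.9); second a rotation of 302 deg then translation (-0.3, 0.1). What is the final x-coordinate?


After transform 1:
x1 = cos(113)*-0.1 - sin(113)*1.7 + 0.5 = -1.0258
y1 = sin(113)*-0.1 + cos(113)*1.7 + -0.9 = -1.6563
After transform 2:
x2 = cos(302)*-1.0258 - sin(302)*-1.6563 + -0.3
= -2.2482


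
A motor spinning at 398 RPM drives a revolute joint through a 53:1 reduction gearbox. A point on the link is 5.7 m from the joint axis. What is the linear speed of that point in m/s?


omega_motor = 398 * 2*pi/60 = 41.6785 rad/s
omega_joint = omega_motor / 53 = 0.7864 rad/s
v = omega_joint * r = 0.7864 * 5.7
= 4.4824 m/s


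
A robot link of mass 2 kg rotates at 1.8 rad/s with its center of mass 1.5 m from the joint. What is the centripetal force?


F = m * omega^2 * r
= 2 * 1.8^2 * 1.5
= 2 * 3.24 * 1.5
= 9.72 N


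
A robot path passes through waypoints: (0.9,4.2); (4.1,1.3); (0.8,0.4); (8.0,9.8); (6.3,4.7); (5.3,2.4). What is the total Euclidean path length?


Segment lengths:
  seg1 = sqrt((3.2)^2 + (-2.9)^2) = 4.3186
  seg2 = sqrt((-3.3)^2 + (-0.9)^2) = 3.4205
  seg3 = sqrt((7.2)^2 + (9.4)^2) = 11.8406
  seg4 = sqrt((-1.7)^2 + (-5.1)^2) = 5.3759
  seg5 = sqrt((-1.0)^2 + (-2.3)^2) = 2.508
Total = 27.4636


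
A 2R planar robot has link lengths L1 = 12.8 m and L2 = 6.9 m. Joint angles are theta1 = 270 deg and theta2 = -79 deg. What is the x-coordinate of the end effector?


Convert angles to radians: theta1 = 4.7124, theta2 = -1.3788
x = L1*cos(theta1) + L2*cos(theta1+theta2)
x = -0.0 + -6.7732
x = -6.7732


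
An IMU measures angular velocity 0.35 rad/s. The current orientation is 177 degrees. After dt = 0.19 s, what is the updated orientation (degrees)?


delta_theta = w * dt = 0.35 * 0.19 = 0.0665 rad
= 3.8102 deg
theta_new = 177 + 3.8102 = 180.8102 deg


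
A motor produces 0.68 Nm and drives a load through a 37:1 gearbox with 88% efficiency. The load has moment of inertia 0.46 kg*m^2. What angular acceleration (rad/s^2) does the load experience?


tau_out = tau_motor * N * eta
= 0.68 * 37 * 0.88 = 22.1408 Nm
alpha = tau_out / I = 22.1408 / 0.46
= 48.1322 rad/s^2


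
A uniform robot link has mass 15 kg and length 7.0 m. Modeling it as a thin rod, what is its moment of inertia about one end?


I = (1/3) * m * L^2
= (1/3) * 15 * 7.0^2
= 0.333333 * 15 * 49.0
= 245.0 kg*m^2


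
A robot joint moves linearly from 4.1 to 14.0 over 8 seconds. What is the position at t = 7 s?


s = t/T = 7/8 = 0.875
p(t) = p0 + (pf-p0)*s
= 4.1 + (14.0 - 4.1) * 0.875
= 12.7625


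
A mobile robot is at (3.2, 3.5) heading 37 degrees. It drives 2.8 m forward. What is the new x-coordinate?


x_new = x0 + d*cos(theta)
= 3.2 + 2.8*cos(37)
= 3.2 + 2.2362
= 5.4362


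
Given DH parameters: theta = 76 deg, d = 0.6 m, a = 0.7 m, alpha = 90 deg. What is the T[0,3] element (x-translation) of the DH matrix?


T[0,3] = a * cos(theta)
= 0.7 * cos(76 deg)
= 0.7 * 0.2419
= 0.1693


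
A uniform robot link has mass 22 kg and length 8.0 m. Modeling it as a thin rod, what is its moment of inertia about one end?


I = (1/3) * m * L^2
= (1/3) * 22 * 8.0^2
= 0.333333 * 22 * 64.0
= 469.3333 kg*m^2


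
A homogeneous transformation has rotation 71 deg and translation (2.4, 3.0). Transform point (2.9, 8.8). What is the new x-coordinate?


x' = cos(theta)*px - sin(theta)*py + tx
= 0.3256*2.9 - 0.9455*8.8 + 2.4
= -4.9764


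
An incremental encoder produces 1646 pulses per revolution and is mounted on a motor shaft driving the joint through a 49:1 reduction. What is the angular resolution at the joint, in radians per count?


counts per rev = 1646
effective counts at joint = 1646 * 49 = 80654
resolution = 2*pi / 80654
= 7.7903e-05 rad/count


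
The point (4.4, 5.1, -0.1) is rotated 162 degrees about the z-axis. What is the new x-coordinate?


Rotation about z-axis: x' = x*cos(theta) - y*sin(theta)
= 4.4 * -0.9511 - 5.1 * 0.309
= -5.7606


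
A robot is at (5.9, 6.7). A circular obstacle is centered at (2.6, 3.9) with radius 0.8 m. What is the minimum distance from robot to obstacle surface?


center_dist = sqrt((5.9-2.6)^2 + (6.7-3.9)^2)
= sqrt(10.89 + 7.84)
= 4.3278
min_dist = center_dist - radius = 4.3278 - 0.8 = 3.5278 m


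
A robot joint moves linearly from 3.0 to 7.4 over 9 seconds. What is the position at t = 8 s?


s = t/T = 8/9 = 0.8889
p(t) = p0 + (pf-p0)*s
= 3.0 + (7.4 - 3.0) * 0.8889
= 6.9111


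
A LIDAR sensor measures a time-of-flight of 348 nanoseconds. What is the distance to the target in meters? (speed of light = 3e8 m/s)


tof = 348 ns = 3.48e-07 s
dist = c * tof / 2
= 3e8 * 3.48e-07 / 2
= 52.2 m


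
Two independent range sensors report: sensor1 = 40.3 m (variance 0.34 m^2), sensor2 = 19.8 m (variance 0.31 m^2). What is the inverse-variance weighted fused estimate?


w1 = (1/var1) / (1/var1 + 1/var2)
   = 2.9412 / (2.9412 + 3.2258) = 0.4769
w2 = 1 - w1 = 0.5231
fused = w1*s1 + w2*s2 = 19.22 + 10.3569
= 29.5769 m


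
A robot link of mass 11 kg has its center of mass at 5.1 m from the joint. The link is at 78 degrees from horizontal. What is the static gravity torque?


tau = m*g*L*cos(angle)
= 11 * 9.81 * 5.1 * cos(78 deg)
= 11 * 9.81 * 5.1 * 0.2079
= 114.4223 Nm


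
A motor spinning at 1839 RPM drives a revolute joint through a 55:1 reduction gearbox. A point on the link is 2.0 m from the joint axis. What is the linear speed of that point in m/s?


omega_motor = 1839 * 2*pi/60 = 192.5796 rad/s
omega_joint = omega_motor / 55 = 3.5014 rad/s
v = omega_joint * r = 3.5014 * 2.0
= 7.0029 m/s


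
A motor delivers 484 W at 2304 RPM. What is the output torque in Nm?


omega = 2304 * 2*pi/60 = 241.2743 rad/s
tau = P / omega = 484 / 241.2743
= 2.006 Nm


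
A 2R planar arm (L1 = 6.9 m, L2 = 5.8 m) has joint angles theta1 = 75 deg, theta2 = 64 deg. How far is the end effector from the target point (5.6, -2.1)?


End effector via forward kinematics:
x = L1*cos(t1) + L2*cos(t1+t2) = -2.5915
y = L1*sin(t1) + L2*sin(t1+t2) = 10.47
Distance to target:
d = sqrt((5.6 - -2.5915)^2 + (-2.1 - 10.47)^2)
= sqrt(67.1001 + 158.0057)
= 15.0035 m


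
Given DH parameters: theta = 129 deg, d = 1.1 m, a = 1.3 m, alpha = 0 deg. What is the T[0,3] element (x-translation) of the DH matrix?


T[0,3] = a * cos(theta)
= 1.3 * cos(129 deg)
= 1.3 * -0.6293
= -0.8181


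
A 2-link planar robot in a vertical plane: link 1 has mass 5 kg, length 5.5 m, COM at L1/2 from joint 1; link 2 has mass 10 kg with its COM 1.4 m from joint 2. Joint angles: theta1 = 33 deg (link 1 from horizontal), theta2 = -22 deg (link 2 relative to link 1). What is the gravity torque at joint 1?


Horizontal distance from joint 1 to link-1 COM:
  x_c1 = (L1/2)*cos(t1) = 2.75 * 0.8387 = 2.3063 m
Horizontal distance from joint 1 to link-2 COM:
  x_c2 = L1*cos(t1) + Lc2*cos(t1+t2)
       = 5.5*0.8387 + 1.4*0.9816 = 5.987 m
tau1 = m1*g*x_c1 + m2*g*x_c2
     = 5*9.81*2.3063 + 10*9.81*5.987
     = 113.1262 + 587.3214
     = 700.4476 Nm


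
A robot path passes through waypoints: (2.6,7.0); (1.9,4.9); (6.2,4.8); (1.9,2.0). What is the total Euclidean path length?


Segment lengths:
  seg1 = sqrt((-0.7)^2 + (-2.1)^2) = 2.2136
  seg2 = sqrt((4.3)^2 + (-0.1)^2) = 4.3012
  seg3 = sqrt((-4.3)^2 + (-2.8)^2) = 5.1313
Total = 11.646


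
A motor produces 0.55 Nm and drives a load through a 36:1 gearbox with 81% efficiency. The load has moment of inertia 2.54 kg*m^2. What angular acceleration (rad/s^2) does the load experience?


tau_out = tau_motor * N * eta
= 0.55 * 36 * 0.81 = 16.038 Nm
alpha = tau_out / I = 16.038 / 2.54
= 6.3142 rad/s^2


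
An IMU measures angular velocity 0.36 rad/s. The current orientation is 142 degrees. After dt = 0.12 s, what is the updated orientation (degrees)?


delta_theta = w * dt = 0.36 * 0.12 = 0.0432 rad
= 2.4752 deg
theta_new = 142 + 2.4752 = 144.4752 deg


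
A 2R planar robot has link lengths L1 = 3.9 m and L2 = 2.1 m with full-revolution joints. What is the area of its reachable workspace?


r_max = L1 + L2 = 6.0 m
r_min = |L1 - L2| = 1.8 m
Area = pi*(r_max^2 - r_min^2)
= pi*(36.0 - 3.24)
= pi * 32.76
= 102.9186 m^2


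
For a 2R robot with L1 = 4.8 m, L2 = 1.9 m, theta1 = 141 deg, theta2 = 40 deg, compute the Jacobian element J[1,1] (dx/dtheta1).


J[1,1] = -L1*sin(t1) - L2*sin(t1+t2)
= -4.8*sin(141) - 1.9*sin(181)
= -2.9876


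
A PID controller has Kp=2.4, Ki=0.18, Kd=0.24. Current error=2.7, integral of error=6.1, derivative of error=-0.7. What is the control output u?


u = Kp*e + Ki*int(e) + Kd*de/dt
= 2.4*2.7 + 0.18*6.1 + 0.24*(-0.7)
= 6.48 + 1.098 + -0.168
= 7.41


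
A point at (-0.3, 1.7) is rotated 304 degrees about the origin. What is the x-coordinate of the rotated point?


x' = x*cos(theta) - y*sin(theta)
cos(304 deg) = 0.5592, sin(304 deg) = -0.829
x' = -0.3 * 0.5592 - 1.7 * -0.829
= -0.1678 - -1.4094
= 1.2416


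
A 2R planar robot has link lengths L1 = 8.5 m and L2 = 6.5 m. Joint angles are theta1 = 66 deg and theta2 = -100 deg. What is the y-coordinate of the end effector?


Convert angles to radians: theta1 = 1.1519, theta2 = -1.7453
y = L1*sin(theta1) + L2*sin(theta1+theta2)
y = 7.7651 + -3.6348
y = 4.1304


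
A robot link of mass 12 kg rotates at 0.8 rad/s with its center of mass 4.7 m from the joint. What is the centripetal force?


F = m * omega^2 * r
= 12 * 0.8^2 * 4.7
= 12 * 0.64 * 4.7
= 36.096 N


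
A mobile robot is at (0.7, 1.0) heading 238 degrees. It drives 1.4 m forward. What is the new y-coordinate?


y_new = y0 + d*sin(theta)
= 1.0 + 1.4*sin(238)
= 1.0 + -1.1873
= -0.1873


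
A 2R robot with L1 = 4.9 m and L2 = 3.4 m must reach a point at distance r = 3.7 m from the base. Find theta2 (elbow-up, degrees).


cos(theta2) = (r^2 - L1^2 - L2^2) / (2*L1*L2)
cos(theta2) = (13.69 - 24.01 - 11.56) / 33.32
cos(theta2) = -0.656663
theta2 = 131.0458 degrees


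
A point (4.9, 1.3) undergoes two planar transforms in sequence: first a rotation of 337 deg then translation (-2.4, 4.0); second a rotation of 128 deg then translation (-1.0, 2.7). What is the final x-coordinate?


After transform 1:
x1 = cos(337)*4.9 - sin(337)*1.3 + -2.4 = 2.6184
y1 = sin(337)*4.9 + cos(337)*1.3 + 4.0 = 3.2821
After transform 2:
x2 = cos(128)*2.6184 - sin(128)*3.2821 + -1.0
= -5.1984


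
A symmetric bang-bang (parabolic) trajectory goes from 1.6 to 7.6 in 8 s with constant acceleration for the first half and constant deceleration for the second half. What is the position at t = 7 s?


Symmetric rest-to-rest: each phase covers (pf-p0)/2 in time T/2. 0.5*a*(T/2)^2 = (pf-p0)/2 => a = 4*(pf-p0)/T^2
a = 4*(7.6-1.6)/8^2 = 0.375
t = 7 is in the deceleration phase (t > T/2).
p = pf - 0.5*a*(T-t)^2 = 7.6 - 0.5*0.375*1^2
= 7.4125


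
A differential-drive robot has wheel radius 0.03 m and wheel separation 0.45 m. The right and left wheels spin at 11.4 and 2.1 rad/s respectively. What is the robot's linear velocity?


vR = r*wR = 0.03*11.4 = 0.342 m/s
vL = r*wL = 0.03*2.1 = 0.063 m/s
v = (vR+vL)/2 = 0.2025 m/s
omega = (vR-vL)/L = 0.62 rad/s
linear velocity = 0.2025 m/s


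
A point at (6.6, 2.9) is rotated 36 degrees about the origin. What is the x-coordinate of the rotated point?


x' = x*cos(theta) - y*sin(theta)
cos(36 deg) = 0.809, sin(36 deg) = 0.5878
x' = 6.6 * 0.809 - 2.9 * 0.5878
= 5.3395 - 1.7046
= 3.6349


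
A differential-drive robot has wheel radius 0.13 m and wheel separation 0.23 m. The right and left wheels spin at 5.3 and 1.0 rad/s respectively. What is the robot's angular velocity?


vR = r*wR = 0.13*5.3 = 0.689 m/s
vL = r*wL = 0.13*1.0 = 0.13 m/s
v = (vR+vL)/2 = 0.4095 m/s
omega = (vR-vL)/L = 2.4304 rad/s
angular velocity = 2.4304 rad/s


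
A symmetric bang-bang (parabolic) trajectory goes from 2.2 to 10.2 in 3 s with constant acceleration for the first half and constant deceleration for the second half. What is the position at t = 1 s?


Symmetric rest-to-rest: each phase covers (pf-p0)/2 in time T/2. 0.5*a*(T/2)^2 = (pf-p0)/2 => a = 4*(pf-p0)/T^2
a = 4*(10.2-2.2)/3^2 = 3.5556
t = 1 is in the acceleration phase (t <= T/2).
p = p0 + 0.5*a*t^2 = 2.2 + 0.5*3.5556*1^2
= 3.9778


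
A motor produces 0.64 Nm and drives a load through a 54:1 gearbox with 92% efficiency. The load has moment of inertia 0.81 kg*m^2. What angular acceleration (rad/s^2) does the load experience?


tau_out = tau_motor * N * eta
= 0.64 * 54 * 0.92 = 31.7952 Nm
alpha = tau_out / I = 31.7952 / 0.81
= 39.2533 rad/s^2


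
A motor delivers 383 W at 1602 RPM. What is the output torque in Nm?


omega = 1602 * 2*pi/60 = 167.761 rad/s
tau = P / omega = 383 / 167.761
= 2.283 Nm


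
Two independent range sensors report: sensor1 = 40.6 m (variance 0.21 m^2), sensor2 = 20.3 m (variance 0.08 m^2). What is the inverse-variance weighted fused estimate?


w1 = (1/var1) / (1/var1 + 1/var2)
   = 4.7619 / (4.7619 + 12.5) = 0.2759
w2 = 1 - w1 = 0.7241
fused = w1*s1 + w2*s2 = 11.2 + 14.7
= 25.9 m


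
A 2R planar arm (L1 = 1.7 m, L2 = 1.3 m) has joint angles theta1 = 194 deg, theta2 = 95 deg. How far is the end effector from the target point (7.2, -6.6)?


End effector via forward kinematics:
x = L1*cos(t1) + L2*cos(t1+t2) = -1.2263
y = L1*sin(t1) + L2*sin(t1+t2) = -1.6404
Distance to target:
d = sqrt((7.2 - -1.2263)^2 + (-6.6 - -1.6404)^2)
= sqrt(71.0019 + 24.5972)
= 9.7775 m


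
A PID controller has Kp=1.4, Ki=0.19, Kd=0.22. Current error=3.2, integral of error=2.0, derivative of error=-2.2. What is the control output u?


u = Kp*e + Ki*int(e) + Kd*de/dt
= 1.4*3.2 + 0.19*2.0 + 0.22*(-2.2)
= 4.48 + 0.38 + -0.484
= 4.376


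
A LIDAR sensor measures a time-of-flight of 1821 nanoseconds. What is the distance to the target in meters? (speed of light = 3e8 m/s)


tof = 1821 ns = 1.821e-06 s
dist = c * tof / 2
= 3e8 * 1.821e-06 / 2
= 273.15 m


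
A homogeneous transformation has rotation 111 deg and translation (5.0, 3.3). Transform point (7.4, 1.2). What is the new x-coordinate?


x' = cos(theta)*px - sin(theta)*py + tx
= -0.3584*7.4 - 0.9336*1.2 + 5.0
= 1.2278


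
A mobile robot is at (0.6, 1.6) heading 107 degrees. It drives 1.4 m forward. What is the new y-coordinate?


y_new = y0 + d*sin(theta)
= 1.6 + 1.4*sin(107)
= 1.6 + 1.3388
= 2.9388


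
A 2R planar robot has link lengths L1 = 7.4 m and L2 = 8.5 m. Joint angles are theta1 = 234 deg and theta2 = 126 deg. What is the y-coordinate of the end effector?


Convert angles to radians: theta1 = 4.0841, theta2 = 2.1991
y = L1*sin(theta1) + L2*sin(theta1+theta2)
y = -5.9867 + -0.0
y = -5.9867


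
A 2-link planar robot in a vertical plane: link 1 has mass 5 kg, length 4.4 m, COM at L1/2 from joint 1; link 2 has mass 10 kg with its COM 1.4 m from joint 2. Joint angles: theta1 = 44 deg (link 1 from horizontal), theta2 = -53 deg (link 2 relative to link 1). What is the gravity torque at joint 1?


Horizontal distance from joint 1 to link-1 COM:
  x_c1 = (L1/2)*cos(t1) = 2.2 * 0.7193 = 1.5825 m
Horizontal distance from joint 1 to link-2 COM:
  x_c2 = L1*cos(t1) + Lc2*cos(t1+t2)
       = 4.4*0.7193 + 1.4*0.9877 = 4.5479 m
tau1 = m1*g*x_c1 + m2*g*x_c2
     = 5*9.81*1.5825 + 10*9.81*4.5479
     = 77.624 + 446.1449
     = 523.7689 Nm


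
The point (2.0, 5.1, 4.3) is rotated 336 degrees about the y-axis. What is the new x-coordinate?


Rotation about y-axis: x' = x*cos(theta) + z*sin(theta)
= 2.0 * 0.9135 + 4.3 * -0.4067
= 0.0781


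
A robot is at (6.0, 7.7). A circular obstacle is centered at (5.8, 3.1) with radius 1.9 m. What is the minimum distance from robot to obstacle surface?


center_dist = sqrt((6.0-5.8)^2 + (7.7-3.1)^2)
= sqrt(0.04 + 21.16)
= 4.6043
min_dist = center_dist - radius = 4.6043 - 1.9 = 2.7043 m


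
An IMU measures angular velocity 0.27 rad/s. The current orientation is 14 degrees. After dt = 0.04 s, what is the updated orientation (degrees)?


delta_theta = w * dt = 0.27 * 0.04 = 0.0108 rad
= 0.6188 deg
theta_new = 14 + 0.6188 = 14.6188 deg


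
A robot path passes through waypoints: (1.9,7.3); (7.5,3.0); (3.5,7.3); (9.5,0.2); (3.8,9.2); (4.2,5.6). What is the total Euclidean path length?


Segment lengths:
  seg1 = sqrt((5.6)^2 + (-4.3)^2) = 7.0605
  seg2 = sqrt((-4.0)^2 + (4.3)^2) = 5.8728
  seg3 = sqrt((6.0)^2 + (-7.1)^2) = 9.2957
  seg4 = sqrt((-5.7)^2 + (9.0)^2) = 10.6532
  seg5 = sqrt((0.4)^2 + (-3.6)^2) = 3.6222
Total = 36.5043


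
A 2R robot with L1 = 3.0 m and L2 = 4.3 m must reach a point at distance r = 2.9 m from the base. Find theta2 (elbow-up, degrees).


cos(theta2) = (r^2 - L1^2 - L2^2) / (2*L1*L2)
cos(theta2) = (8.41 - 9.0 - 18.49) / 25.8
cos(theta2) = -0.739535
theta2 = 137.6918 degrees


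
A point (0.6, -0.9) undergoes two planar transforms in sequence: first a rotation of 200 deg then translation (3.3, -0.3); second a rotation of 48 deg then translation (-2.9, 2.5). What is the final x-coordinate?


After transform 1:
x1 = cos(200)*0.6 - sin(200)*-0.9 + 3.3 = 2.4284
y1 = sin(200)*0.6 + cos(200)*-0.9 + -0.3 = 0.3405
After transform 2:
x2 = cos(48)*2.4284 - sin(48)*0.3405 + -2.9
= -1.5282


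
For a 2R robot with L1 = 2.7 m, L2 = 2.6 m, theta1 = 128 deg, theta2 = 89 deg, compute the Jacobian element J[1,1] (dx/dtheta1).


J[1,1] = -L1*sin(t1) - L2*sin(t1+t2)
= -2.7*sin(128) - 2.6*sin(217)
= -0.5629


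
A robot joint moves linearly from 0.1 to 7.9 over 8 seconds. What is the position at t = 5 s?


s = t/T = 5/8 = 0.625
p(t) = p0 + (pf-p0)*s
= 0.1 + (7.9 - 0.1) * 0.625
= 4.975


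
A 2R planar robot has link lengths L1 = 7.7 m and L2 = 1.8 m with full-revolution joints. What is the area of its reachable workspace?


r_max = L1 + L2 = 9.5 m
r_min = |L1 - L2| = 5.9 m
Area = pi*(r_max^2 - r_min^2)
= pi*(90.25 - 34.81)
= pi * 55.44
= 174.1699 m^2


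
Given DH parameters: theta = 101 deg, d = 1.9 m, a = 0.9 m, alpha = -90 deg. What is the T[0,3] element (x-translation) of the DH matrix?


T[0,3] = a * cos(theta)
= 0.9 * cos(101 deg)
= 0.9 * -0.1908
= -0.1717


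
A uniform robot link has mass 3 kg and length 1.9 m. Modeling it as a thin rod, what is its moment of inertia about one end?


I = (1/3) * m * L^2
= (1/3) * 3 * 1.9^2
= 0.333333 * 3 * 3.61
= 3.61 kg*m^2


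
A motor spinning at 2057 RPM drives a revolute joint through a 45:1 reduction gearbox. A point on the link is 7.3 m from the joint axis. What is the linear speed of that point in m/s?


omega_motor = 2057 * 2*pi/60 = 215.4085 rad/s
omega_joint = omega_motor / 45 = 4.7869 rad/s
v = omega_joint * r = 4.7869 * 7.3
= 34.9441 m/s


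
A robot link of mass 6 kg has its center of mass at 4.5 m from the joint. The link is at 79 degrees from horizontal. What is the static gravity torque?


tau = m*g*L*cos(angle)
= 6 * 9.81 * 4.5 * cos(79 deg)
= 6 * 9.81 * 4.5 * 0.1908
= 50.5396 Nm


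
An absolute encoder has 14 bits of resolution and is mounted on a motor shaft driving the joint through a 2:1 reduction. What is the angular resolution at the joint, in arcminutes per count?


counts = 2^14 = 16384
effective counts at joint = 16384 * 2 = 32768
resolution = 360*60 / 32768
= 0.6592 arcmin/count


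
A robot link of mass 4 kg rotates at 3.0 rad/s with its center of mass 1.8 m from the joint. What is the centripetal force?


F = m * omega^2 * r
= 4 * 3.0^2 * 1.8
= 4 * 9.0 * 1.8
= 64.8 N
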